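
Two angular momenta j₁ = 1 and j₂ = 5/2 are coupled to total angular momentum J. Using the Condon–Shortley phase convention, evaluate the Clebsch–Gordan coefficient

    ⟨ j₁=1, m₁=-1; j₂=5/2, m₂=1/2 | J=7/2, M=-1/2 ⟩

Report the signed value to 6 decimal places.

+√(2/7) = +0.534522

j₁+j₂−J=0  J+j₁−j₂=2  J−j₁+j₂=5  j₁+j₂+J+1=8
(j₁±m₁, j₂±m₂, J±M) = (0,2,3,2,3,4)
P² = 1152/7
sum k=0..0:
  [0] +1/24 = 1/24
S = 1/24
C² = P²·S² = 2/7 ; C = +0.534522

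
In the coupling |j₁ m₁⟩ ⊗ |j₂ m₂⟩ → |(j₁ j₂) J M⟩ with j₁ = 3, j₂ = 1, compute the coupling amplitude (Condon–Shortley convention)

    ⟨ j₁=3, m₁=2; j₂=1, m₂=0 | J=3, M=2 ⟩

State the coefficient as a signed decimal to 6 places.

+√(1/3) ≈ +0.577350

√[7·1!5!1!/8! · 5!1!1!1!5!1!] = √(300)
  +(−1)^0/∏(0,1,1,1,4,0)! = 1/24  (running 1/24)
  +(−1)^1/∏(1,0,0,0,5,1)! = -1/120  (running 1/30)
⟨..|..⟩ = √(300)·(1/30) = +0.577350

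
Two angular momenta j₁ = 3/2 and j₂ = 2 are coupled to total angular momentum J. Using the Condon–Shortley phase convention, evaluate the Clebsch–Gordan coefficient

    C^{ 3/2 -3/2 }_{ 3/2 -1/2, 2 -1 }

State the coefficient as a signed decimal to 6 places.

-0.632456  (= −√(2/5))

√[4·2!1!2!/6! · 1!2!1!3!0!3!] = √(8/5)
  +(−1)^1/∏(1,1,1,0,0,2)! = -1/2  (running -1/2)
⟨..|..⟩ = √(8/5)·(-1/2) = -0.632456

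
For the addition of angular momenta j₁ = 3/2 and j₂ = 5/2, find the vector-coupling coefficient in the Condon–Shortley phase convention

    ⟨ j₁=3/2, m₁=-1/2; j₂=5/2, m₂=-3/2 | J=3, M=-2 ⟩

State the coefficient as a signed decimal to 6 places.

+√(1/12) = +0.288675

triangle: 1!*2!*4!/8! = 48/40320
(j±m)!: 1!*2!*1!*4!*1!*5! = 5760
prefactor² = (2J+1)*Δ*N² = 48
  k=0: +1/(0!*1!*2!*1!*0!*3!) = 1/12
  k=1: −1/(1!*0!*1!*0!*1!*4!) = -1/24
Σ = 1/24  ⇒  CG² = 48*1/24² = 1/12
CG = +√(1/12) = +0.288675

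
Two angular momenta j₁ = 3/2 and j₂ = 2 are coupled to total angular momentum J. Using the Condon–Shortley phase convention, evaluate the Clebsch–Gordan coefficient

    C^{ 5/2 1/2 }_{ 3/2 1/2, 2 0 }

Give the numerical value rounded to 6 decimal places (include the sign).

√[6·1!2!3!/7! · 2!1!2!2!3!2!] = √(48/35)
  +(−1)^0/∏(0,1,1,2,1,1)! = 1/2  (running 1/2)
  +(−1)^1/∏(1,0,0,1,2,2)! = -1/4  (running 1/4)
⟨..|..⟩ = √(48/35)·(1/4) = +0.292770

+0.292770  (= +√(3/35))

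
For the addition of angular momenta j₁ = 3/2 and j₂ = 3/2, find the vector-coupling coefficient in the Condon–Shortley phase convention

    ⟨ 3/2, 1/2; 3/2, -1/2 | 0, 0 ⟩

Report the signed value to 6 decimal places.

√[1·3!0!0!/4! · 2!1!1!2!0!0!] = √(1)
  +(−1)^1/∏(1,2,0,0,0,0)! = -1/2  (running -1/2)
⟨..|..⟩ = √(1)·(-1/2) = -0.500000

−√(1/4) ≈ -0.500000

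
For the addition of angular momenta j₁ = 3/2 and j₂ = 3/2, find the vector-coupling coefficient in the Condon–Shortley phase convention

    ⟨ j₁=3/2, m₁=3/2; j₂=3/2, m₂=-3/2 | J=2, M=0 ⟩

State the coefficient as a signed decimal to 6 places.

+0.500000

j₁+j₂−J=1  J+j₁−j₂=2  J−j₁+j₂=2  j₁+j₂+J+1=6
(j₁±m₁, j₂±m₂, J±M) = (3,0,0,3,2,2)
P² = 4
sum k=0..0:
  [0] +1/4 = 1/4
S = 1/4
C² = P²·S² = 1/4 ; C = +0.500000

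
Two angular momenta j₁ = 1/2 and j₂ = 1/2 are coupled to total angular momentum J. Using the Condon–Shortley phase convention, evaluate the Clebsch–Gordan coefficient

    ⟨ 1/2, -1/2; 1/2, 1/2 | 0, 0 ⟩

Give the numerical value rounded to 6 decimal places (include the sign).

triangle: 1!·0!·0!/2! = 1/2
(j±m)!: 0!·1!·1!·0!·0!·0! = 1
prefactor² = (2J+1)·Δ·N² = 1/2
  k=1: −1/(1!·0!·0!·0!·0!·0!) = -1
Σ = -1  ⇒  CG² = 1/2·(-1)² = 1/2
CG = −√(1/2) = -0.707107

-0.707107  (= −√(1/2))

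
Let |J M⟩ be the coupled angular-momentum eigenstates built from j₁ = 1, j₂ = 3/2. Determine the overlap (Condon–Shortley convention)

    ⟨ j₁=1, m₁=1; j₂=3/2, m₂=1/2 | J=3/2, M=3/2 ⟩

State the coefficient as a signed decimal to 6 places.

+√(2/5) ≈ +0.632456

j₁+j₂−J=1  J+j₁−j₂=1  J−j₁+j₂=2  j₁+j₂+J+1=5
(j₁±m₁, j₂±m₂, J±M) = (2,0,2,1,3,0)
P² = 8/5
sum k=0..0:
  [0] +1/2 = 1/2
S = 1/2
C² = P²·S² = 2/5 ; C = +0.632456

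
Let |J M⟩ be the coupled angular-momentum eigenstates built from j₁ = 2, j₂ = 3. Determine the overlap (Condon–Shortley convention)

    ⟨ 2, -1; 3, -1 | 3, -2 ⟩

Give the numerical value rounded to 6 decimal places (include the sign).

j₁+j₂−J=2  J+j₁−j₂=2  J−j₁+j₂=4  j₁+j₂+J+1=9
(j₁±m₁, j₂±m₂, J±M) = (1,3,2,4,1,5)
P² = 64
sum k=1..2:
  [1] −1/12 = -1/12
  [2] +1/48 = 1/48
S = -1/16
C² = P²·S² = 1/4 ; C = -0.500000

−√(1/4) ≈ -0.500000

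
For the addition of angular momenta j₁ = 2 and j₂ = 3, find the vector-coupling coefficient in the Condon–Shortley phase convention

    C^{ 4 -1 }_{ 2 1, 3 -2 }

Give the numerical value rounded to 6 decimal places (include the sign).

triangle: 1!·3!·5!/10! = 720/3628800
(j±m)!: 3!·1!·1!·5!·3!·5! = 518400
prefactor² = (2J+1)·Δ·N² = 6480/7
  k=0: +1/(0!·1!·1!·1!·2!·4!) = 1/48
  k=1: −1/(1!·0!·0!·0!·3!·5!) = -1/720
Σ = 7/360  ⇒  CG² = 6480/7·7/360² = 7/20
CG = +√(7/20) = +0.591608

+√(7/20) ≈ +0.591608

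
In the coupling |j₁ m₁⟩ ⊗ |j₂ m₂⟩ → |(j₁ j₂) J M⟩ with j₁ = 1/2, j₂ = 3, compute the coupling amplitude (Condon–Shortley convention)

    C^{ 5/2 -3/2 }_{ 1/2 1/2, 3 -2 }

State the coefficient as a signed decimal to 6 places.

+0.845154  (= +√(5/7))

triangle: 1!·0!·5!/7! = 120/5040
(j±m)!: 1!·0!·1!·5!·1!·4! = 2880
prefactor² = (2J+1)·Δ·N² = 2880/7
  k=0: +1/(0!·1!·0!·1!·0!·4!) = 1/24
Σ = 1/24  ⇒  CG² = 2880/7·1/24² = 5/7
CG = +√(5/7) = +0.845154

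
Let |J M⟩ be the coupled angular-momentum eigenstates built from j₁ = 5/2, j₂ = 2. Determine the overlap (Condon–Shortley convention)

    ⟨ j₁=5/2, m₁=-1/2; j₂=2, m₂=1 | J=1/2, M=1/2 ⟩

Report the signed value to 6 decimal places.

triangle: 4!·1!·0!/6! = 24/720
(j±m)!: 2!·3!·3!·1!·1!·0! = 72
prefactor² = (2J+1)·Δ·N² = 24/5
  k=3: −1/(3!·1!·0!·0!·1!·0!) = -1/6
Σ = -1/6  ⇒  CG² = 24/5·(-1/6)² = 2/15
CG = −√(2/15) = -0.365148

-0.365148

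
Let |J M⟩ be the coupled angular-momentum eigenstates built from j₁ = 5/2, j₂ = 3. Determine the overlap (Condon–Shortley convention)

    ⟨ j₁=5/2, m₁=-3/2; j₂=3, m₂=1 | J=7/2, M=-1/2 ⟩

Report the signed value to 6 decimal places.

+√(8/63) = +0.356348

j₁+j₂−J=2  J+j₁−j₂=3  J−j₁+j₂=4  j₁+j₂+J+1=10
(j₁±m₁, j₂±m₂, J±M) = (1,4,4,2,3,4)
P² = 18432/175
sum k=1..2:
  [1] −1/36 = -1/36
  [2] +1/16 = 1/16
S = 5/144
C² = P²·S² = 8/63 ; C = +0.356348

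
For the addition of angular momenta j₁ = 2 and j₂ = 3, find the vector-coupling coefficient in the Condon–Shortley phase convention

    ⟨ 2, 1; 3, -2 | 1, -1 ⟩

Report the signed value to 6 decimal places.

-0.534522  (= −√(2/7))

j₁+j₂−J=4  J+j₁−j₂=0  J−j₁+j₂=2  j₁+j₂+J+1=7
(j₁±m₁, j₂±m₂, J±M) = (3,1,1,5,0,2)
P² = 288/7
sum k=1..1:
  [1] −1/12 = -1/12
S = -1/12
C² = P²·S² = 2/7 ; C = -0.534522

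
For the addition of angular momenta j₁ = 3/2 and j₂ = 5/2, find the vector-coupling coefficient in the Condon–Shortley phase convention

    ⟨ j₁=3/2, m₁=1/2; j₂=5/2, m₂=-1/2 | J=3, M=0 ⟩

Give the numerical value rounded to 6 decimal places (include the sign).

triangle: 1!*2!*4!/8! = 48/40320
(j±m)!: 2!*1!*2!*3!*3!*3! = 864
prefactor² = (2J+1)*Δ*N² = 36/5
  k=0: +1/(0!*1!*1!*2!*1!*2!) = 1/4
  k=1: −1/(1!*0!*0!*1!*2!*3!) = -1/12
Σ = 1/6  ⇒  CG² = 36/5*1/6² = 1/5
CG = +√(1/5) = +0.447214

+√(1/5) ≈ +0.447214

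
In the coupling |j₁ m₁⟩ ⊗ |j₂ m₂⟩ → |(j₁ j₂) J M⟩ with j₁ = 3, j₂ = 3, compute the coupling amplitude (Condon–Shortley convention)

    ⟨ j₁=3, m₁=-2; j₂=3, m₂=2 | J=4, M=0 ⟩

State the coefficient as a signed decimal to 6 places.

+√(7/22) = +0.564076

j₁+j₂−J=2  J+j₁−j₂=4  J−j₁+j₂=4  j₁+j₂+J+1=11
(j₁±m₁, j₂±m₂, J±M) = (1,5,5,1,4,4)
P² = 165888/77
sum k=1..2:
  [1] −1/576 = -1/576
  [2] +1/72 = 1/72
S = 7/576
C² = P²·S² = 7/22 ; C = +0.564076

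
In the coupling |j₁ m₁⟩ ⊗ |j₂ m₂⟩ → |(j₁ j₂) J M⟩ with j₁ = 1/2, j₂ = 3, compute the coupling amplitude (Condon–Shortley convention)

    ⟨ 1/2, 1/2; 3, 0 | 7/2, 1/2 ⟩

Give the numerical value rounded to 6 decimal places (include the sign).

j₁+j₂−J=0  J+j₁−j₂=1  J−j₁+j₂=6  j₁+j₂+J+1=8
(j₁±m₁, j₂±m₂, J±M) = (1,0,3,3,4,3)
P² = 5184/7
sum k=0..0:
  [0] +1/36 = 1/36
S = 1/36
C² = P²·S² = 4/7 ; C = +0.755929

+√(4/7) = +0.755929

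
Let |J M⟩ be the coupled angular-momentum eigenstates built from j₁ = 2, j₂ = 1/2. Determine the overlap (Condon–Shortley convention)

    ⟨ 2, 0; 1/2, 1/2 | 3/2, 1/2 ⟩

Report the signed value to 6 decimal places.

−√(2/5) ≈ -0.632456

triangle: 1!×3!×0!/5! = 6/120
(j±m)!: 2!×2!×1!×0!×2!×1! = 8
prefactor² = (2J+1)×Δ×N² = 8/5
  k=1: −1/(1!×0!×1!×0!×2!×0!) = -1/2
Σ = -1/2  ⇒  CG² = 8/5×(-1/2)² = 2/5
CG = −√(2/5) = -0.632456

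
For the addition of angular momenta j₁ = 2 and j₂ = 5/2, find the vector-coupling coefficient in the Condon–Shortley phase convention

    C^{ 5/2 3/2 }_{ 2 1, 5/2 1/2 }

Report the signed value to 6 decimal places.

√[6·2!2!3!/8! · 3!1!3!2!4!1!] = √(216/35)
  +(−1)^0/∏(0,2,1,3,1,0)! = 1/12  (running 1/12)
  +(−1)^1/∏(1,1,0,2,2,1)! = -1/4  (running -1/6)
⟨..|..⟩ = √(216/35)·(-1/6) = -0.414039

−√(6/35) ≈ -0.414039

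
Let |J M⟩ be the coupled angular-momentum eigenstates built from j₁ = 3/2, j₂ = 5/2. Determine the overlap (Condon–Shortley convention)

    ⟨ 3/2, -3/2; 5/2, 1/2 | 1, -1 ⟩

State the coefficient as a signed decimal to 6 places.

j₁+j₂−J=3  J+j₁−j₂=0  J−j₁+j₂=2  j₁+j₂+J+1=6
(j₁±m₁, j₂±m₂, J±M) = (0,3,3,2,0,2)
P² = 36/5
sum k=3..3:
  [3] −1/12 = -1/12
S = -1/12
C² = P²·S² = 1/20 ; C = -0.223607

−√(1/20) = -0.223607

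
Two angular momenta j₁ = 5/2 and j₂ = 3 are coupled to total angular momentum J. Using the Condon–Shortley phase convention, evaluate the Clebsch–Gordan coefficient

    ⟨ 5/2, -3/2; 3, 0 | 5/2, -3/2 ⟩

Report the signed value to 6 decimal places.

+0.483046  (= +√(7/30))

j₁+j₂−J=3  J+j₁−j₂=2  J−j₁+j₂=3  j₁+j₂+J+1=9
(j₁±m₁, j₂±m₂, J±M) = (1,4,3,3,1,4)
P² = 864/35
sum k=2..3:
  [2] +1/8 = 1/8
  [3] −1/36 = -1/36
S = 7/72
C² = P²·S² = 7/30 ; C = +0.483046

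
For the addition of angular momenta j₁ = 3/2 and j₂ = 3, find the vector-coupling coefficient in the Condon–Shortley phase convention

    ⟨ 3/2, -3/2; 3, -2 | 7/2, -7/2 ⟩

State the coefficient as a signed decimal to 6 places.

triangle: 1!·2!·5!/9! = 240/362880
(j±m)!: 0!·3!·1!·5!·0!·7! = 3628800
prefactor² = (2J+1)·Δ·N² = 19200
  k=1: −1/(1!·0!·2!·0!·0!·5!) = -1/240
Σ = -1/240  ⇒  CG² = 19200·(-1/240)² = 1/3
CG = −√(1/3) = -0.577350

-0.577350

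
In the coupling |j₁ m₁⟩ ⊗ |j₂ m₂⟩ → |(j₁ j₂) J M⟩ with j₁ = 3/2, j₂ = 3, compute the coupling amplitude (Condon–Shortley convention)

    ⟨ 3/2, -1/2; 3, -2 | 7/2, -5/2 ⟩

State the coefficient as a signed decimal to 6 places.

+√(1/7) = +0.377964

triangle: 1!×2!×5!/9! = 240/362880
(j±m)!: 1!×2!×1!×5!×1!×6! = 172800
prefactor² = (2J+1)×Δ×N² = 6400/7
  k=0: +1/(0!×1!×2!×1!×0!×4!) = 1/48
  k=1: −1/(1!×0!×1!×0!×1!×5!) = -1/120
Σ = 1/80  ⇒  CG² = 6400/7×1/80² = 1/7
CG = +√(1/7) = +0.377964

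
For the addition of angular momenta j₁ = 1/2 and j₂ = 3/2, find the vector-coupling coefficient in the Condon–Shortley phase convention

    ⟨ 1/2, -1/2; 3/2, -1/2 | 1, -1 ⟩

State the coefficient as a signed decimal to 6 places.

j₁+j₂−J=1  J+j₁−j₂=0  J−j₁+j₂=2  j₁+j₂+J+1=4
(j₁±m₁, j₂±m₂, J±M) = (0,1,1,2,0,2)
P² = 1
sum k=1..1:
  [1] −1/2 = -1/2
S = -1/2
C² = P²·S² = 1/4 ; C = -0.500000

−√(1/4) = -0.500000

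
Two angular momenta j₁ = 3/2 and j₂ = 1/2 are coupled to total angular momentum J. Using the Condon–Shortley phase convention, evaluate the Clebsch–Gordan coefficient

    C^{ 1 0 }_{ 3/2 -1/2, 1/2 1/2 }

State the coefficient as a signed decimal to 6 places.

-0.707107  (= −√(1/2))

triangle: 1!*2!*0!/4! = 2/24
(j±m)!: 1!*2!*1!*0!*1!*1! = 2
prefactor² = (2J+1)*Δ*N² = 1/2
  k=1: −1/(1!*0!*1!*0!*1!*0!) = -1
Σ = -1  ⇒  CG² = 1/2*(-1)² = 1/2
CG = −√(1/2) = -0.707107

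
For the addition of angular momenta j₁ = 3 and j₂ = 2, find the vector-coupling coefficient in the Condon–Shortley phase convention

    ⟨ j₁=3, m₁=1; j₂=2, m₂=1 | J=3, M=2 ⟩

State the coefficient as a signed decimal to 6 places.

j₁+j₂−J=2  J+j₁−j₂=4  J−j₁+j₂=2  j₁+j₂+J+1=9
(j₁±m₁, j₂±m₂, J±M) = (4,2,3,1,5,1)
P² = 64
sum k=1..2:
  [1] −1/12 = -1/12
  [2] +1/48 = 1/48
S = -1/16
C² = P²·S² = 1/4 ; C = -0.500000

−√(1/4) ≈ -0.500000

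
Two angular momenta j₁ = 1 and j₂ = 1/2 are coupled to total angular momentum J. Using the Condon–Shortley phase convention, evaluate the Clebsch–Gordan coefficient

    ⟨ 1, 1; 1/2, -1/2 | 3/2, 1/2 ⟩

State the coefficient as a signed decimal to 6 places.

+0.577350

triangle: 0!×2!×1!/4! = 2/24
(j±m)!: 2!×0!×0!×1!×2!×1! = 4
prefactor² = (2J+1)×Δ×N² = 4/3
  k=0: +1/(0!×0!×0!×0!×2!×1!) = 1/2
Σ = 1/2  ⇒  CG² = 4/3×1/2² = 1/3
CG = +√(1/3) = +0.577350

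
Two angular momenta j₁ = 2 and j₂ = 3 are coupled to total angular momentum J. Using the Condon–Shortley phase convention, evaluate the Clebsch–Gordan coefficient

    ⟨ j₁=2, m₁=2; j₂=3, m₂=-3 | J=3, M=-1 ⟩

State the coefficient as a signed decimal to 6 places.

triangle: 2!*2!*4!/9! = 96/362880
(j±m)!: 4!*0!*0!*6!*2!*4! = 829440
prefactor² = (2J+1)*Δ*N² = 1536
  k=0: +1/(0!*2!*0!*0!*2!*4!) = 1/96
Σ = 1/96  ⇒  CG² = 1536*1/96² = 1/6
CG = +√(1/6) = +0.408248

+√(1/6) ≈ +0.408248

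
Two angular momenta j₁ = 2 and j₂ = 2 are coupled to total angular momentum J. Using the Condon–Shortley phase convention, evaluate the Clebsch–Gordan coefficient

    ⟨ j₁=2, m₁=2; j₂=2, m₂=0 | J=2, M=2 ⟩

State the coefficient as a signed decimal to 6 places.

+0.534522  (= +√(2/7))

triangle: 2!×2!×2!/7! = 8/5040
(j±m)!: 4!×0!×2!×2!×4!×0! = 2304
prefactor² = (2J+1)×Δ×N² = 128/7
  k=0: +1/(0!×2!×0!×2!×2!×0!) = 1/8
Σ = 1/8  ⇒  CG² = 128/7×1/8² = 2/7
CG = +√(2/7) = +0.534522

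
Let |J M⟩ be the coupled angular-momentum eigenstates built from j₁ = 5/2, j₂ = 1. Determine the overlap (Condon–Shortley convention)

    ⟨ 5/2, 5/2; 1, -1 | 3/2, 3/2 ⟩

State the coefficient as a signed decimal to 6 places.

triangle: 2!·3!·0!/6! = 12/720
(j±m)!: 5!·0!·0!·2!·3!·0! = 1440
prefactor² = (2J+1)·Δ·N² = 96
  k=0: +1/(0!·2!·0!·0!·3!·0!) = 1/12
Σ = 1/12  ⇒  CG² = 96·1/12² = 2/3
CG = +√(2/3) = +0.816497

+0.816497  (= +√(2/3))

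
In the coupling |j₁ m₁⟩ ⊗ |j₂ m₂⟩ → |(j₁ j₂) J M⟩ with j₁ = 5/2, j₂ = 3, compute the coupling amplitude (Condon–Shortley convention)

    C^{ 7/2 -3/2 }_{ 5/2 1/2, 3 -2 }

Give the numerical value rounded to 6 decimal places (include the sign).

triangle: 2!×3!×4!/10! = 288/3628800
(j±m)!: 3!×2!×1!×5!×2!×5! = 345600
prefactor² = (2J+1)×Δ×N² = 1536/7
  k=0: +1/(0!×2!×2!×1!×1!×3!) = 1/24
  k=1: −1/(1!×1!×1!×0!×2!×4!) = -1/48
Σ = 1/48  ⇒  CG² = 1536/7×1/48² = 2/21
CG = +√(2/21) = +0.308607

+√(2/21) ≈ +0.308607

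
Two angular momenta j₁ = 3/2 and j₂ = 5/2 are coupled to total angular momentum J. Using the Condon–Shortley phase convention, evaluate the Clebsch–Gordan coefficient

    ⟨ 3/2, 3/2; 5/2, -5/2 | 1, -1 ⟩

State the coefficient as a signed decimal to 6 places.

+√(1/2) ≈ +0.707107

triangle: 3!*0!*2!/6! = 12/720
(j±m)!: 3!*0!*0!*5!*0!*2! = 1440
prefactor² = (2J+1)*Δ*N² = 72
  k=0: +1/(0!*3!*0!*0!*0!*2!) = 1/12
Σ = 1/12  ⇒  CG² = 72*1/12² = 1/2
CG = +√(1/2) = +0.707107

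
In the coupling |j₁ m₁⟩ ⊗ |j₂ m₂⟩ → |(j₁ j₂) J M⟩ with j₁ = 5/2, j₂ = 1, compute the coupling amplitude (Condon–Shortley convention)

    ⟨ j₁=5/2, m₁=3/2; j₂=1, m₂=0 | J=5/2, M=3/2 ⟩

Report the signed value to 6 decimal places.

j₁+j₂−J=1  J+j₁−j₂=4  J−j₁+j₂=1  j₁+j₂+J+1=7
(j₁±m₁, j₂±m₂, J±M) = (4,1,1,1,4,1)
P² = 576/35
sum k=0..1:
  [0] +1/6 = 1/6
  [1] −1/24 = -1/24
S = 1/8
C² = P²·S² = 9/35 ; C = +0.507093

+0.507093  (= +√(9/35))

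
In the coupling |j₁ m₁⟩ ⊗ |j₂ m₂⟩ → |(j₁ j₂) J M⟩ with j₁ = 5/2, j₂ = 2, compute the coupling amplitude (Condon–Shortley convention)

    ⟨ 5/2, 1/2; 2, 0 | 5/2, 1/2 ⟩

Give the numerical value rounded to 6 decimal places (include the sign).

j₁+j₂−J=2  J+j₁−j₂=3  J−j₁+j₂=2  j₁+j₂+J+1=8
(j₁±m₁, j₂±m₂, J±M) = (3,2,2,2,3,2)
P² = 72/35
sum k=0..2:
  [0] +1/8 = 1/8
  [1] −1/2 = -1/2
  [2] +1/24 = 1/24
S = -1/3
C² = P²·S² = 8/35 ; C = -0.478091

−√(8/35) = -0.478091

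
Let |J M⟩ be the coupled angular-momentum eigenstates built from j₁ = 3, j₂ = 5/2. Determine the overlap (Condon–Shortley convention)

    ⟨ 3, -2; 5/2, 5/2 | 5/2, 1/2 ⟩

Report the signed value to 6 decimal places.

−√(5/14) = -0.597614

√[6·3!3!2!/9! · 1!5!5!0!3!2!] = √(1440/7)
  +(−1)^3/∏(3,0,2,2,1,0)! = -1/24  (running -1/24)
⟨..|..⟩ = √(1440/7)·(-1/24) = -0.597614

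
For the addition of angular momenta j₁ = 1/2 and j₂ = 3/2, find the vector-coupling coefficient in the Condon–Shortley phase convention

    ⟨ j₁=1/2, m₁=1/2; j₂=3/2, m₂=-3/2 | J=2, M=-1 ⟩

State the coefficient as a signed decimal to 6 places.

+√(1/4) = +0.500000

j₁+j₂−J=0  J+j₁−j₂=1  J−j₁+j₂=3  j₁+j₂+J+1=5
(j₁±m₁, j₂±m₂, J±M) = (1,0,0,3,1,3)
P² = 9
sum k=0..0:
  [0] +1/6 = 1/6
S = 1/6
C² = P²·S² = 1/4 ; C = +0.500000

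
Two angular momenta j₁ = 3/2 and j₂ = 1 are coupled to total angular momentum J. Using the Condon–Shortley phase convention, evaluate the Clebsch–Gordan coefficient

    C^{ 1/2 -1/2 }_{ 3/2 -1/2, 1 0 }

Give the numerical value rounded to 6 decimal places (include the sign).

√[2·2!1!0!/4! · 1!2!1!1!0!1!] = √(1/3)
  +(−1)^1/∏(1,1,1,0,0,0)! = -1  (running -1)
⟨..|..⟩ = √(1/3)·(-1) = -0.577350

−√(1/3) = -0.577350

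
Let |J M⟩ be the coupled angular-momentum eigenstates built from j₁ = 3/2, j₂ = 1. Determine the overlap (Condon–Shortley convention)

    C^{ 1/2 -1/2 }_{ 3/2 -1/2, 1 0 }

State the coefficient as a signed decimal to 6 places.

√[2·2!1!0!/4! · 1!2!1!1!0!1!] = √(1/3)
  +(−1)^1/∏(1,1,1,0,0,0)! = -1  (running -1)
⟨..|..⟩ = √(1/3)·(-1) = -0.577350

−√(1/3) ≈ -0.577350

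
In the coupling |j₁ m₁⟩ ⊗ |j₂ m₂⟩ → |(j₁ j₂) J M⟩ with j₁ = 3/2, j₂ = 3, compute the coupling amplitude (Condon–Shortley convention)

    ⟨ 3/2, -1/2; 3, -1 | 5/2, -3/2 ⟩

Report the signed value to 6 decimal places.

-0.591608  (= −√(7/20))

√[6·2!1!4!/8! · 1!2!2!4!1!4!] = √(576/35)
  +(−1)^1/∏(1,1,1,1,0,3)! = -1/6  (running -1/6)
  +(−1)^2/∏(2,0,0,0,1,4)! = 1/48  (running -7/48)
⟨..|..⟩ = √(576/35)·(-7/48) = -0.591608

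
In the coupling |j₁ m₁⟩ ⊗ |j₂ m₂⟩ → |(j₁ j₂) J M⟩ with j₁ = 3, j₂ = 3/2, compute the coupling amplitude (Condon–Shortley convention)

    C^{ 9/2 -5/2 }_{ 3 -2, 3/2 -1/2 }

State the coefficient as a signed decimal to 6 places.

j₁+j₂−J=0  J+j₁−j₂=6  J−j₁+j₂=3  j₁+j₂+J+1=10
(j₁±m₁, j₂±m₂, J±M) = (1,5,1,2,2,7)
P² = 28800
sum k=0..0:
  [0] +1/240 = 1/240
S = 1/240
C² = P²·S² = 1/2 ; C = +0.707107

+0.707107  (= +√(1/2))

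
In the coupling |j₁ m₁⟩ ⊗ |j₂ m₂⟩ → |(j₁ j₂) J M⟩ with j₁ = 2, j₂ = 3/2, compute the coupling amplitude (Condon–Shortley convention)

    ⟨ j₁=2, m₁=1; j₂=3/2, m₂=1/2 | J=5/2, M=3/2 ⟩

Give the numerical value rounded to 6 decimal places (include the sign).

+√(1/35) ≈ +0.169031

triangle: 1!·3!·2!/7! = 12/5040
(j±m)!: 3!·1!·2!·1!·4!·1! = 288
prefactor² = (2J+1)·Δ·N² = 144/35
  k=0: +1/(0!·1!·1!·2!·2!·0!) = 1/4
  k=1: −1/(1!·0!·0!·1!·3!·1!) = -1/6
Σ = 1/12  ⇒  CG² = 144/35·1/12² = 1/35
CG = +√(1/35) = +0.169031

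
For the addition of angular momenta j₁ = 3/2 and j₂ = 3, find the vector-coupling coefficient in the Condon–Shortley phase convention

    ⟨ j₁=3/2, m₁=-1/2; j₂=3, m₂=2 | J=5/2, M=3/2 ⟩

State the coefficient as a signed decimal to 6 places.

j₁+j₂−J=2  J+j₁−j₂=1  J−j₁+j₂=4  j₁+j₂+J+1=8
(j₁±m₁, j₂±m₂, J±M) = (1,2,5,1,4,1)
P² = 288/7
sum k=1..2:
  [1] −1/24 = -1/24
  [2] +1/12 = 1/12
S = 1/24
C² = P²·S² = 1/14 ; C = +0.267261

+0.267261  (= +√(1/14))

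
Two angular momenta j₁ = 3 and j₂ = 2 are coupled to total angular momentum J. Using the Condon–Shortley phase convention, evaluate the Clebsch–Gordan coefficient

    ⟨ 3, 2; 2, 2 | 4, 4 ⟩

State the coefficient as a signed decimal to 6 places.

j₁+j₂−J=1  J+j₁−j₂=5  J−j₁+j₂=3  j₁+j₂+J+1=10
(j₁±m₁, j₂±m₂, J±M) = (5,1,4,0,8,0)
P² = 207360
sum k=1..1:
  [1] −1/720 = -1/720
S = -1/720
C² = P²·S² = 2/5 ; C = -0.632456

−√(2/5) = -0.632456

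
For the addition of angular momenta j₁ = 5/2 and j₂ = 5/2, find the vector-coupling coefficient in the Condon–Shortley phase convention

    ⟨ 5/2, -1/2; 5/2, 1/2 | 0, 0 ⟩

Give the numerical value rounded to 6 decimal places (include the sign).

√[1·5!0!0!/6! · 2!3!3!2!0!0!] = √(24)
  +(−1)^3/∏(3,2,0,0,0,0)! = -1/12  (running -1/12)
⟨..|..⟩ = √(24)·(-1/12) = -0.408248

-0.408248  (= −√(1/6))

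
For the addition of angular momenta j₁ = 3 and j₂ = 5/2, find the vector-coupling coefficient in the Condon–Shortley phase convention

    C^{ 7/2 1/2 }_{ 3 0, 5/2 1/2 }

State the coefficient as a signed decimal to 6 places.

−√(4/21) = -0.436436

j₁+j₂−J=2  J+j₁−j₂=4  J−j₁+j₂=3  j₁+j₂+J+1=10
(j₁±m₁, j₂±m₂, J±M) = (3,3,3,2,4,3)
P² = 6912/175
sum k=0..2:
  [0] +1/72 = 1/72
  [1] −1/8 = -1/8
  [2] +1/24 = 1/24
S = -5/72
C² = P²·S² = 4/21 ; C = -0.436436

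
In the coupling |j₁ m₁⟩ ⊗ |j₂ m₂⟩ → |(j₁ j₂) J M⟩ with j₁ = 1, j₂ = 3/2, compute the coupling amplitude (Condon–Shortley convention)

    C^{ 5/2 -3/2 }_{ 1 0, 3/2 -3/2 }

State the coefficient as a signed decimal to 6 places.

+0.632456

triangle: 0!×2!×3!/6! = 12/720
(j±m)!: 1!×1!×0!×3!×1!×4! = 144
prefactor² = (2J+1)×Δ×N² = 72/5
  k=0: +1/(0!×0!×1!×0!×1!×3!) = 1/6
Σ = 1/6  ⇒  CG² = 72/5×1/6² = 2/5
CG = +√(2/5) = +0.632456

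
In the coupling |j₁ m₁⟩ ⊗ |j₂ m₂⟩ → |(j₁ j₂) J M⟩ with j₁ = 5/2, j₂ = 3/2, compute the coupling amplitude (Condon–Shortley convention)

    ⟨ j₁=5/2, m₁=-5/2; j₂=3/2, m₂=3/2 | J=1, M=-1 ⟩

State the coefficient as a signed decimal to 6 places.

j₁+j₂−J=3  J+j₁−j₂=2  J−j₁+j₂=0  j₁+j₂+J+1=6
(j₁±m₁, j₂±m₂, J±M) = (0,5,3,0,0,2)
P² = 72
sum k=3..3:
  [3] −1/12 = -1/12
S = -1/12
C² = P²·S² = 1/2 ; C = -0.707107

−√(1/2) ≈ -0.707107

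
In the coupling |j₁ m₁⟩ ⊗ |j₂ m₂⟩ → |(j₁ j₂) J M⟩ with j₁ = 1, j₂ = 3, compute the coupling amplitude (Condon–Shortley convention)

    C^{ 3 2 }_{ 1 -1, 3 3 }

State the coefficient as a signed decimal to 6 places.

j₁+j₂−J=1  J+j₁−j₂=1  J−j₁+j₂=5  j₁+j₂+J+1=8
(j₁±m₁, j₂±m₂, J±M) = (0,2,6,0,5,1)
P² = 3600
sum k=1..1:
  [1] −1/120 = -1/120
S = -1/120
C² = P²·S² = 1/4 ; C = -0.500000

-0.500000  (= −√(1/4))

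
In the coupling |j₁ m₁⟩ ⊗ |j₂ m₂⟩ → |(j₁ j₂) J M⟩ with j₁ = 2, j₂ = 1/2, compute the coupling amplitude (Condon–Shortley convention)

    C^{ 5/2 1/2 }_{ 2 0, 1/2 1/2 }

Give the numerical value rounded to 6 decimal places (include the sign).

+√(3/5) = +0.774597

j₁+j₂−J=0  J+j₁−j₂=4  J−j₁+j₂=1  j₁+j₂+J+1=6
(j₁±m₁, j₂±m₂, J±M) = (2,2,1,0,3,2)
P² = 48/5
sum k=0..0:
  [0] +1/4 = 1/4
S = 1/4
C² = P²·S² = 3/5 ; C = +0.774597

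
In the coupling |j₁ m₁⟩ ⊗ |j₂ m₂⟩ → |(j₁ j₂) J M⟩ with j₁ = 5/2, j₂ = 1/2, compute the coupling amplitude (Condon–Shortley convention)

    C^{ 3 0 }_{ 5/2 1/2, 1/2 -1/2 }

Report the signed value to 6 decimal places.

+√(1/2) = +0.707107

triangle: 0!*5!*1!/7! = 120/5040
(j±m)!: 3!*2!*0!*1!*3!*3! = 432
prefactor² = (2J+1)*Δ*N² = 72
  k=0: +1/(0!*0!*2!*0!*3!*1!) = 1/12
Σ = 1/12  ⇒  CG² = 72*1/12² = 1/2
CG = +√(1/2) = +0.707107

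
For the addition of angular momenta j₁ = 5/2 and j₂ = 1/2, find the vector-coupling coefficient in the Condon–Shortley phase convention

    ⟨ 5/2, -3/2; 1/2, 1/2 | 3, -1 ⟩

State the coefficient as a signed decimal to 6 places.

+0.577350

j₁+j₂−J=0  J+j₁−j₂=5  J−j₁+j₂=1  j₁+j₂+J+1=7
(j₁±m₁, j₂±m₂, J±M) = (1,4,1,0,2,4)
P² = 192
sum k=0..0:
  [0] +1/24 = 1/24
S = 1/24
C² = P²·S² = 1/3 ; C = +0.577350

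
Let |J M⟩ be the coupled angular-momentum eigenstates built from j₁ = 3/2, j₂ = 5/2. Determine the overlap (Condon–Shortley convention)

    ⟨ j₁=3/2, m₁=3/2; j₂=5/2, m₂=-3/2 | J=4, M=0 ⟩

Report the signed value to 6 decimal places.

+√(1/14) ≈ +0.267261

triangle: 0!×3!×5!/9! = 720/362880
(j±m)!: 3!×0!×1!×4!×4!×4! = 82944
prefactor² = (2J+1)×Δ×N² = 10368/7
  k=0: +1/(0!×0!×0!×1!×3!×4!) = 1/144
Σ = 1/144  ⇒  CG² = 10368/7×1/144² = 1/14
CG = +√(1/14) = +0.267261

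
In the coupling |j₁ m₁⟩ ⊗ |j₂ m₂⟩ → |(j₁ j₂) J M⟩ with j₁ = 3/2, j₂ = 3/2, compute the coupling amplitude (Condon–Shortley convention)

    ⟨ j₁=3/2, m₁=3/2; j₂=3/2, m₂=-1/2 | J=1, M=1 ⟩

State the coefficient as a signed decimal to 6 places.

+√(3/10) ≈ +0.547723

triangle: 2!·1!·1!/5! = 2/120
(j±m)!: 3!·0!·1!·2!·2!·0! = 24
prefactor² = (2J+1)·Δ·N² = 6/5
  k=0: +1/(0!·2!·0!·1!·1!·0!) = 1/2
Σ = 1/2  ⇒  CG² = 6/5·1/2² = 3/10
CG = +√(3/10) = +0.547723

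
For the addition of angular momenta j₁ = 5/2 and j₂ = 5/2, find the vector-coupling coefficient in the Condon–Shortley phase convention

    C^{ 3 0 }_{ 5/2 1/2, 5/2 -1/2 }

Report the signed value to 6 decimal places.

√[7·2!3!3!/9! · 3!2!2!3!3!3!] = √(36/5)
  +(−1)^0/∏(0,2,2,2,1,1)! = 1/8  (running 1/8)
  +(−1)^1/∏(1,1,1,1,2,2)! = -1/4  (running -1/8)
  +(−1)^2/∏(2,0,0,0,3,3)! = 1/72  (running -1/9)
⟨..|..⟩ = √(36/5)·(-1/9) = -0.298142

-0.298142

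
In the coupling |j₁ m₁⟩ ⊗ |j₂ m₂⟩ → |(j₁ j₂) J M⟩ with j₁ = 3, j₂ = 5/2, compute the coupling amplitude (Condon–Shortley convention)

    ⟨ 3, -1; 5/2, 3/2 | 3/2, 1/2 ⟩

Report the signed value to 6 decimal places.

−√(7/30) ≈ -0.483046

triangle: 4!*2!*1!/8! = 48/40320
(j±m)!: 2!*4!*4!*1!*2!*1! = 2304
prefactor² = (2J+1)*Δ*N² = 384/35
  k=3: −1/(3!*1!*1!*1!*1!*0!) = -1/6
  k=4: +1/(4!*0!*0!*0!*2!*1!) = 1/48
Σ = -7/48  ⇒  CG² = 384/35*(-7/48)² = 7/30
CG = −√(7/30) = -0.483046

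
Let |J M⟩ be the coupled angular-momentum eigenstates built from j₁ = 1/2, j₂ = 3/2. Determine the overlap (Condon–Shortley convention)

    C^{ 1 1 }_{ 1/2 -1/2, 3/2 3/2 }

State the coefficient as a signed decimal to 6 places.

√[3·1!0!2!/4! · 0!1!3!0!2!0!] = √(3)
  +(−1)^1/∏(1,0,0,2,0,0)! = -1/2  (running -1/2)
⟨..|..⟩ = √(3)·(-1/2) = -0.866025

-0.866025  (= −√(3/4))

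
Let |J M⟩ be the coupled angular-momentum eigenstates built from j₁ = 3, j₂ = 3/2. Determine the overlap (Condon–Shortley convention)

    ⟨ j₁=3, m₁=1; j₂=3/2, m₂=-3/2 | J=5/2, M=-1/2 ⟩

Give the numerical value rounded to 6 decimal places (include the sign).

+0.621059

√[6·2!4!1!/8! · 4!2!0!3!2!3!] = √(864/35)
  +(−1)^0/∏(0,2,2,0,2,1)! = 1/8  (running 1/8)
⟨..|..⟩ = √(864/35)·(1/8) = +0.621059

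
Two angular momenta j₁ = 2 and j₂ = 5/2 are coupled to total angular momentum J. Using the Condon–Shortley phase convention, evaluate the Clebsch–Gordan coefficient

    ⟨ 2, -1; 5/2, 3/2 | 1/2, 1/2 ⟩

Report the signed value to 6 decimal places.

−√(4/15) = -0.516398

triangle: 4!×0!×1!/6! = 24/720
(j±m)!: 1!×3!×4!×1!×1!×0! = 144
prefactor² = (2J+1)×Δ×N² = 48/5
  k=3: −1/(3!×1!×0!×1!×0!×0!) = -1/6
Σ = -1/6  ⇒  CG² = 48/5×(-1/6)² = 4/15
CG = −√(4/15) = -0.516398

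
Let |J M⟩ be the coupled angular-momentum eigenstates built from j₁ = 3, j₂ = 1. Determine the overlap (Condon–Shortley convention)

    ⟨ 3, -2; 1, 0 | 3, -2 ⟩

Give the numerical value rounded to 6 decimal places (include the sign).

triangle: 1!*5!*1!/8! = 120/40320
(j±m)!: 1!*5!*1!*1!*1!*5! = 14400
prefactor² = (2J+1)*Δ*N² = 300
  k=0: +1/(0!*1!*5!*1!*0!*0!) = 1/120
  k=1: −1/(1!*0!*4!*0!*1!*1!) = -1/24
Σ = -1/30  ⇒  CG² = 300*(-1/30)² = 1/3
CG = −√(1/3) = -0.577350

-0.577350  (= −√(1/3))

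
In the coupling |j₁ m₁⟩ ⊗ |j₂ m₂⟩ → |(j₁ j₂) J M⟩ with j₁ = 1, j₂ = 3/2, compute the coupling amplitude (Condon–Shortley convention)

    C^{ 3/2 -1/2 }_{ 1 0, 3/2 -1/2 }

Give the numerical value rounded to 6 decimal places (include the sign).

+√(1/15) ≈ +0.258199

j₁+j₂−J=1  J+j₁−j₂=1  J−j₁+j₂=2  j₁+j₂+J+1=5
(j₁±m₁, j₂±m₂, J±M) = (1,1,1,2,1,2)
P² = 4/15
sum k=0..1:
  [0] +1/1 = 1
  [1] −1/2 = -1/2
S = 1/2
C² = P²·S² = 1/15 ; C = +0.258199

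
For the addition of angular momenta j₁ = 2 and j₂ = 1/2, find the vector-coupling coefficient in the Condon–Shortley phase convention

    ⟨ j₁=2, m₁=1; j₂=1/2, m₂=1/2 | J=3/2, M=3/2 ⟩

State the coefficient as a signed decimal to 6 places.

triangle: 1!*3!*0!/5! = 6/120
(j±m)!: 3!*1!*1!*0!*3!*0! = 36
prefactor² = (2J+1)*Δ*N² = 36/5
  k=1: −1/(1!*0!*0!*0!*3!*0!) = -1/6
Σ = -1/6  ⇒  CG² = 36/5*(-1/6)² = 1/5
CG = −√(1/5) = -0.447214

−√(1/5) ≈ -0.447214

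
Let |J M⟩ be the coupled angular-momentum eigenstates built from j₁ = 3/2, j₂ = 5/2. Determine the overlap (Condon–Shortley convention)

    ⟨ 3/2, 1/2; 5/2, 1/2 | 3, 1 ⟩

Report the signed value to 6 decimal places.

+√(1/60) = +0.129099

√[7·1!2!4!/8! · 2!1!3!2!4!2!] = √(48/5)
  +(−1)^0/∏(0,1,1,3,1,1)! = 1/6  (running 1/6)
  +(−1)^1/∏(1,0,0,2,2,2)! = -1/8  (running 1/24)
⟨..|..⟩ = √(48/5)·(1/24) = +0.129099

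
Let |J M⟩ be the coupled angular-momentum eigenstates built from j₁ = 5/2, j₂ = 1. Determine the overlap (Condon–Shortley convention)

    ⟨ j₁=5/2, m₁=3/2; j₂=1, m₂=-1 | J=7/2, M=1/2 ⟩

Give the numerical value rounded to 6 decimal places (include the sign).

j₁+j₂−J=0  J+j₁−j₂=5  J−j₁+j₂=2  j₁+j₂+J+1=8
(j₁±m₁, j₂±m₂, J±M) = (4,1,0,2,4,3)
P² = 2304/7
sum k=0..0:
  [0] +1/48 = 1/48
S = 1/48
C² = P²·S² = 1/7 ; C = +0.377964

+0.377964  (= +√(1/7))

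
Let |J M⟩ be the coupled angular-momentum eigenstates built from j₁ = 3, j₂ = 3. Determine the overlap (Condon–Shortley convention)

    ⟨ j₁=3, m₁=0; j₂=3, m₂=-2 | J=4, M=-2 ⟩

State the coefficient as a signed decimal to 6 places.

+√(3/154) ≈ +0.139573

j₁+j₂−J=2  J+j₁−j₂=4  J−j₁+j₂=4  j₁+j₂+J+1=11
(j₁±m₁, j₂±m₂, J±M) = (3,3,1,5,2,6)
P² = 124416/77
sum k=0..1:
  [0] +1/72 = 1/72
  [1] −1/96 = -1/96
S = 1/288
C² = P²·S² = 3/154 ; C = +0.139573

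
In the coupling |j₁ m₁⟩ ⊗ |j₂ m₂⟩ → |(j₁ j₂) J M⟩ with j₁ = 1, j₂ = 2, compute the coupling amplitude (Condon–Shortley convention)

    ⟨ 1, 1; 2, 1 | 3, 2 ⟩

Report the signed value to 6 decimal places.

triangle: 0!·2!·4!/7! = 48/5040
(j±m)!: 2!·0!·3!·1!·5!·1! = 1440
prefactor² = (2J+1)·Δ·N² = 96
  k=0: +1/(0!·0!·0!·3!·2!·1!) = 1/12
Σ = 1/12  ⇒  CG² = 96·1/12² = 2/3
CG = +√(2/3) = +0.816497

+√(2/3) ≈ +0.816497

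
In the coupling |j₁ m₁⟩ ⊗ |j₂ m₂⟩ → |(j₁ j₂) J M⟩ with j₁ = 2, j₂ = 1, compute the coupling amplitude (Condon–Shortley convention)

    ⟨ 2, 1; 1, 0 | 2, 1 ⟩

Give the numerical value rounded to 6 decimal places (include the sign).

+√(1/6) ≈ +0.408248

triangle: 1!·3!·1!/6! = 6/720
(j±m)!: 3!·1!·1!·1!·3!·1! = 36
prefactor² = (2J+1)·Δ·N² = 3/2
  k=0: +1/(0!·1!·1!·1!·2!·0!) = 1/2
  k=1: −1/(1!·0!·0!·0!·3!·1!) = -1/6
Σ = 1/3  ⇒  CG² = 3/2·1/3² = 1/6
CG = +√(1/6) = +0.408248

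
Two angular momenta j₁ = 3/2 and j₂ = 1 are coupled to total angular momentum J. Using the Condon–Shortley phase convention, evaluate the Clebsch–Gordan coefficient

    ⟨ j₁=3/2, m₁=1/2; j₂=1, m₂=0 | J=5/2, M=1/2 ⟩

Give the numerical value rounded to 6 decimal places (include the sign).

+√(3/5) ≈ +0.774597

√[6·0!3!2!/6! · 2!1!1!1!3!2!] = √(12/5)
  +(−1)^0/∏(0,0,1,1,2,1)! = 1/2  (running 1/2)
⟨..|..⟩ = √(12/5)·(1/2) = +0.774597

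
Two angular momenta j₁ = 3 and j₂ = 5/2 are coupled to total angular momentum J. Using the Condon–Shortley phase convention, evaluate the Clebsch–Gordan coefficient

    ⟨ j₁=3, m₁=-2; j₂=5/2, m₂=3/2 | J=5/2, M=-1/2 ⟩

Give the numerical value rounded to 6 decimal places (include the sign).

−√(1/14) ≈ -0.267261

√[6·3!3!2!/9! · 1!5!4!1!2!3!] = √(288/7)
  +(−1)^2/∏(2,1,3,2,0,0)! = 1/24  (running 1/24)
  +(−1)^3/∏(3,0,2,1,1,1)! = -1/12  (running -1/24)
⟨..|..⟩ = √(288/7)·(-1/24) = -0.267261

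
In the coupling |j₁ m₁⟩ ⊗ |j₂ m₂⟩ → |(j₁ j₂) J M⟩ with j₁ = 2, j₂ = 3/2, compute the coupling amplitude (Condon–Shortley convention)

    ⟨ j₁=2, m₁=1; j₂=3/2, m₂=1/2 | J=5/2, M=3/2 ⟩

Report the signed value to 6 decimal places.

+√(1/35) ≈ +0.169031

√[6·1!3!2!/7! · 3!1!2!1!4!1!] = √(144/35)
  +(−1)^0/∏(0,1,1,2,2,0)! = 1/4  (running 1/4)
  +(−1)^1/∏(1,0,0,1,3,1)! = -1/6  (running 1/12)
⟨..|..⟩ = √(144/35)·(1/12) = +0.169031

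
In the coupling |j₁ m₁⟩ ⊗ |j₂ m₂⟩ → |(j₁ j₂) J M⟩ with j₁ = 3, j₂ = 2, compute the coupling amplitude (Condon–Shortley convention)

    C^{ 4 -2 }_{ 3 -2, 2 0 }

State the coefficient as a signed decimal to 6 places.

triangle: 1!*5!*3!/10! = 720/3628800
(j±m)!: 1!*5!*2!*2!*2!*6! = 691200
prefactor² = (2J+1)*Δ*N² = 8640/7
  k=0: +1/(0!*1!*5!*2!*0!*1!) = 1/240
  k=1: −1/(1!*0!*4!*1!*1!*2!) = -1/48
Σ = -1/60  ⇒  CG² = 8640/7*(-1/60)² = 12/35
CG = −√(12/35) = -0.585540

−√(12/35) ≈ -0.585540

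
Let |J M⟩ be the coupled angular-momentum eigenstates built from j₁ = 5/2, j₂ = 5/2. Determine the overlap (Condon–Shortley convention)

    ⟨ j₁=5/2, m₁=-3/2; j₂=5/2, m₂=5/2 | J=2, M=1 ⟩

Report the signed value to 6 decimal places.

−√(5/14) ≈ -0.597614

triangle: 3!*2!*2!/8! = 24/40320
(j±m)!: 1!*4!*5!*0!*3!*1! = 17280
prefactor² = (2J+1)*Δ*N² = 360/7
  k=3: −1/(3!*0!*1!*2!*1!*0!) = -1/12
Σ = -1/12  ⇒  CG² = 360/7*(-1/12)² = 5/14
CG = −√(5/14) = -0.597614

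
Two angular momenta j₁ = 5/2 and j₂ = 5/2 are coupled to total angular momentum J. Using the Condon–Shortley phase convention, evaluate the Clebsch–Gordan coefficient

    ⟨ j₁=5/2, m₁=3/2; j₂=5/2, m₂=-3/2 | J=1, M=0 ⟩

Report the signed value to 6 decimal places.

j₁+j₂−J=4  J+j₁−j₂=1  J−j₁+j₂=1  j₁+j₂+J+1=7
(j₁±m₁, j₂±m₂, J±M) = (4,1,1,4,1,1)
P² = 288/35
sum k=0..1:
  [0] +1/24 = 1/24
  [1] −1/6 = -1/6
S = -1/8
C² = P²·S² = 9/70 ; C = -0.358569

-0.358569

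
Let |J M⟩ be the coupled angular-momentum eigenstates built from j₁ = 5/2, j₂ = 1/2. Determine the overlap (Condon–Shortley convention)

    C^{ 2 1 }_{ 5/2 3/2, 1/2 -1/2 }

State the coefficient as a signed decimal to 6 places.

j₁+j₂−J=1  J+j₁−j₂=4  J−j₁+j₂=0  j₁+j₂+J+1=6
(j₁±m₁, j₂±m₂, J±M) = (4,1,0,1,3,1)
P² = 24
sum k=0..0:
  [0] +1/6 = 1/6
S = 1/6
C² = P²·S² = 2/3 ; C = +0.816497

+0.816497  (= +√(2/3))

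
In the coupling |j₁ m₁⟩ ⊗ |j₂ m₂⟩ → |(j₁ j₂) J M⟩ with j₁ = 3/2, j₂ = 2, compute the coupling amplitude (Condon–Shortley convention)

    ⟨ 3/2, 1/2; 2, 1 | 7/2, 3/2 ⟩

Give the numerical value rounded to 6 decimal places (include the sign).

√[8·0!3!4!/8! · 2!1!3!1!5!2!] = √(576/7)
  +(−1)^0/∏(0,0,1,3,2,1)! = 1/12  (running 1/12)
⟨..|..⟩ = √(576/7)·(1/12) = +0.755929

+√(4/7) = +0.755929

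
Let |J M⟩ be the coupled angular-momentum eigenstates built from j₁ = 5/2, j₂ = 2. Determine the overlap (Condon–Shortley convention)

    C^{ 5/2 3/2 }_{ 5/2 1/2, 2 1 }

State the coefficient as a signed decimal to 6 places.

−√(6/35) ≈ -0.414039

j₁+j₂−J=2  J+j₁−j₂=3  J−j₁+j₂=2  j₁+j₂+J+1=8
(j₁±m₁, j₂±m₂, J±M) = (3,2,3,1,4,1)
P² = 216/35
sum k=1..2:
  [1] −1/4 = -1/4
  [2] +1/12 = 1/12
S = -1/6
C² = P²·S² = 6/35 ; C = -0.414039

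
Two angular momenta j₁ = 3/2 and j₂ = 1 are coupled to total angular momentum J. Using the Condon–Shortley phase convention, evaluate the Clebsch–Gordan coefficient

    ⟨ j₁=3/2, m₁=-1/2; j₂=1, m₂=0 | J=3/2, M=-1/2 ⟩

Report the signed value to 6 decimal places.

−√(1/15) = -0.258199

triangle: 1!×2!×1!/5! = 2/120
(j±m)!: 1!×2!×1!×1!×1!×2! = 4
prefactor² = (2J+1)×Δ×N² = 4/15
  k=0: +1/(0!×1!×2!×1!×0!×0!) = 1/2
  k=1: −1/(1!×0!×1!×0!×1!×1!) = -1
Σ = -1/2  ⇒  CG² = 4/15×(-1/2)² = 1/15
CG = −√(1/15) = -0.258199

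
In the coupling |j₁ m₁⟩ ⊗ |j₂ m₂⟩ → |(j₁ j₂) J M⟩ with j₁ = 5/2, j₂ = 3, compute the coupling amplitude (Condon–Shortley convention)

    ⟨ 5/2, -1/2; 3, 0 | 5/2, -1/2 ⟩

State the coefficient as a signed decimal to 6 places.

+0.276026

√[6·3!2!3!/9! · 2!3!3!3!2!3!] = √(216/35)
  +(−1)^1/∏(1,2,2,2,0,1)! = -1/8  (running -1/8)
  +(−1)^2/∏(2,1,1,1,1,2)! = 1/4  (running 1/8)
  +(−1)^3/∏(3,0,0,0,2,3)! = -1/72  (running 1/9)
⟨..|..⟩ = √(216/35)·(1/9) = +0.276026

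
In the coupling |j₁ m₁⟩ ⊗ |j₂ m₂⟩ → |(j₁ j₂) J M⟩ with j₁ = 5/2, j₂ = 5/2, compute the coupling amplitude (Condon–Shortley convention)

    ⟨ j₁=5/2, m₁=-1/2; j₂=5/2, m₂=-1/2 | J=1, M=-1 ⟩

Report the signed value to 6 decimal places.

+0.507093  (= +√(9/35))

√[3·4!1!1!/7! · 2!3!2!3!0!2!] = √(144/35)
  +(−1)^2/∏(2,2,1,0,0,1)! = 1/4  (running 1/4)
⟨..|..⟩ = √(144/35)·(1/4) = +0.507093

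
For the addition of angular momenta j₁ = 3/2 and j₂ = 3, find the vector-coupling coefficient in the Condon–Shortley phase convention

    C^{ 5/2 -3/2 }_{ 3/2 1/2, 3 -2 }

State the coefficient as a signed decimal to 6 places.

√[6·2!1!4!/8! · 2!1!1!5!1!4!] = √(288/7)
  +(−1)^0/∏(0,2,1,1,0,3)! = 1/12  (running 1/12)
  +(−1)^1/∏(1,1,0,0,1,4)! = -1/24  (running 1/24)
⟨..|..⟩ = √(288/7)·(1/24) = +0.267261

+0.267261  (= +√(1/14))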